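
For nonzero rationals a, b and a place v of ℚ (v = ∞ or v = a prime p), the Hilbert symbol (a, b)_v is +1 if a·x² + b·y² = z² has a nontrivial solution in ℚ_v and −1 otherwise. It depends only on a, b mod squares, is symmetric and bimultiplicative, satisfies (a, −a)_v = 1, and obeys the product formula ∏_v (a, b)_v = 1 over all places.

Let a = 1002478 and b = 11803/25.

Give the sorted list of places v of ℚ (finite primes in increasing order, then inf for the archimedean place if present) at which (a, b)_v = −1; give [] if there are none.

Mod squares: a ≡ 1002478, b ≡ 11803. Check v ∈ {∞, 2, 5, 11, 19, 23, 29, 31, 37}.
v=29: a=29^0·(≡6), b=29^1·(≡7) mod 29; (6|29)=+1, (7|29)=+1; (−1)^{0·1·14}·(+1)^1·(+1)^0 = +1.
v=23: a=23^1·(≡1), b=23^0·(≡2) mod 23; (1|23)=+1, (2|23)=+1; (−1)^{1·0·11}·(+1)^0·(+1)^1 = +1.
v=5: a=5^0·(≡3), b=5^-2·(≡3) mod 5; (3|5)=-1, (3|5)=-1; (−1)^{0·-2·2}·(-1)^-2·(-1)^0 = +1.
v=37: a=37^1·(≡10), b=37^1·(≡32) mod 37; (10|37)=+1, (32|37)=-1; (−1)^{1·1·18}·(+1)^1·(-1)^1 = -1.
v=∞: 1002478 > 0 and 11803 > 0  ⇒  (a,b)_∞ = +1.
v=31: a=31^1·(≡5), b=31^0·(≡22) mod 31; (5|31)=+1, (22|31)=-1; (−1)^{1·0·15}·(+1)^0·(-1)^1 = -1.
v=19: a=19^1·(≡18), b=19^0·(≡7) mod 19; (18|19)=-1, (7|19)=+1; (−1)^{1·0·9}·(-1)^0·(+1)^1 = +1.
v=11: a=11^0·(≡4), b=11^1·(≡2) mod 11; (4|11)=+1, (2|11)=-1; (−1)^{0·1·5}·(+1)^1·(-1)^0 = +1.
v=2: v_2(a)=1, v_2(b)=0; units ≡ 7, 3 (mod 8); ε·ε+αω+βω = 1·1+1·1+0·0 ≡ 0  ⇒  (a,b)_2 = +1.
Ram(1002478, 11803) = {31, 37}; no ℚ_31-point on the conic.

[31, 37]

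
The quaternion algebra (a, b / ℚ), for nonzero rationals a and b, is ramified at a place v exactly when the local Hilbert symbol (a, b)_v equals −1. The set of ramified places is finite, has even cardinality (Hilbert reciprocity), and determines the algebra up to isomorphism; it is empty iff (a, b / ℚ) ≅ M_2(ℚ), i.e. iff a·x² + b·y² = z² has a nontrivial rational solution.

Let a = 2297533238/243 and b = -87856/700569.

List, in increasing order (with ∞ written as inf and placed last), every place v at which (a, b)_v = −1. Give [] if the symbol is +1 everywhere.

[2, 3, 13, 19]

(a, b) ≡ (546, -19) mod (ℚ^×)²; places V = {2, 3, 7, 11, 13, 17, 19, 31, ∞}.
(a,b)_31: α=0, u≡16; β=-2, v≡27 (mod 31); (16|31)=+1, (27|31)=-1; sign (−1)^0·+1^-2·-1^0 = +1.
(a,b)_17: α=2, u≡9; β=2, v≡15 (mod 17); (9|17)=+1, (15|17)=+1; sign (−1)^0·+1^2·+1^2 = +1.
(a,b)_3: α=-5, u≡2; β=-6, v≡2 (mod 3); (2|3)=-1, (2|3)=-1; sign (−1)^0·-1^-6·-1^-5 = -1.
(a,b)_7: α=1, u≡2; β=0, v≡4 (mod 7); (2|7)=+1, (4|7)=+1; sign (−1)^0·+1^0·+1^1 = +1.
(a,b)_2: α=1, β=4; u≡1, v≡5 (mod 8); ε(u)ε(v)=0·0, αω(v)=1·1, βω(u)=4·0; sum ≡ 1  ⇒  -1.
(a,b)_19: α=2, u≡18; β=1, v≡12 (mod 19); (18|19)=-1, (12|19)=-1; sign (−1)^0·-1^1·-1^2 = -1.
(a,b)_∞: sgn(546)=+, sgn(-19)=−, so +1.
(a,b)_13: α=1, u≡9; β=0, v≡2 (mod 13); (9|13)=+1, (2|13)=-1; sign (−1)^0·+1^0·-1^1 = -1.
(a,b)_11: α=2, u≡8; β=0, v≡1 (mod 11); (8|11)=-1, (1|11)=+1; sign (−1)^0·-1^0·+1^2 = +1.
(546, -19 / ℚ) ramifies at {2, 3, 13, 19}: a division algebra.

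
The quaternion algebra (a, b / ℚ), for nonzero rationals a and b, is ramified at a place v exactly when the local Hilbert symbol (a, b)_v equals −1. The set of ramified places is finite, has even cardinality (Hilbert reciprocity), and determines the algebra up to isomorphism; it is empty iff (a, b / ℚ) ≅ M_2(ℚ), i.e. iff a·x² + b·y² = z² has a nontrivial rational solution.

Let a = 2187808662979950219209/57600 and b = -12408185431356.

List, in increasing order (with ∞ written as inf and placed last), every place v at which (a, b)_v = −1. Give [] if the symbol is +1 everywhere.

(a, b) ≡ (5540249, -71015919) mod (ℚ^×)²; places V = {2, 3, 5, 7, 11, 13, 17, 19, 43, 47, 53, ∞}.
(a,b)_13: α=1, u≡2; β=1, v≡11 (mod 13); (2|13)=-1, (11|13)=-1; sign (−1)^0·-1^1·-1^1 = +1.
(a,b)_5: α=-2, u≡1; β=0, v≡4 (mod 5); (1|5)=+1, (4|5)=+1; sign (−1)^0·+1^0·+1^-2 = +1.
(a,b)_11: α=3, u≡2; β=2, v≡1 (mod 11); (2|11)=-1, (1|11)=+1; sign (−1)^0·-1^2·+1^3 = +1.
(a,b)_19: α=2, u≡9; β=2, v≡9 (mod 19); (9|19)=+1, (9|19)=+1; sign (−1)^0·+1^2·+1^2 = +1.
(a,b)_7: α=2, u≡4; β=0, v≡6 (mod 7); (4|7)=+1, (6|7)=-1; sign (−1)^0·+1^0·-1^2 = +1.
(a,b)_2: α=-8, β=2; u≡1, v≡1 (mod 8); ε(u)ε(v)=0·0, αω(v)=-8·0, βω(u)=2·0; sum ≡ 0  ⇒  +1.
(a,b)_53: α=1, u≡15; β=1, v≡33 (mod 53); (15|53)=+1, (33|53)=-1; sign (−1)^0·+1^1·-1^1 = -1.
(a,b)_∞: sgn(5540249)=+, sgn(-71015919)=−, so +1.
(a,b)_43: α=1, u≡35; β=1, v≡36 (mod 43); (35|43)=+1, (36|43)=+1; sign (−1)^1·+1^1·+1^1 = -1.
(a,b)_17: α=5, u≡11; β=1, v≡11 (mod 17); (11|17)=-1, (11|17)=-1; sign (−1)^0·-1^1·-1^5 = +1.
(a,b)_3: α=-2, u≡2; β=1, v≡1 (mod 3); (2|3)=-1, (1|3)=+1; sign (−1)^0·-1^1·+1^-2 = -1.
(a,b)_47: α=2, u≡30; β=1, v≡39 (mod 47); (30|47)=-1, (39|47)=-1; sign (−1)^0·-1^1·-1^2 = -1.
|Ram(5540249, -71015919)| = 4, even; anisotropic at {3, 43, 47, 53}.

[3, 43, 47, 53]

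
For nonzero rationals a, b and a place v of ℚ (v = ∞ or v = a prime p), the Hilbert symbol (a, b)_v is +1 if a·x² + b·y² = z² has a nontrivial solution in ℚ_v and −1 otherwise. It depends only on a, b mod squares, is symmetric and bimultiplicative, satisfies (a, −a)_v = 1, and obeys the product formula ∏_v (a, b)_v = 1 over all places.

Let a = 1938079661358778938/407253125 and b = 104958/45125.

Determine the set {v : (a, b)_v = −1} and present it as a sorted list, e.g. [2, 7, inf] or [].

Mod squares: a ≡ 3518605090, b ≡ 1190. Check v ∈ {∞, 2, 3, 5, 7, 11, 13, 17, 19, 23, 29, 31}.
v=7: a=7^7·(≡4), b=7^3·(≡4) mod 7; (4|7)=+1, (4|7)=+1; (−1)^{7·3·3}·(+1)^3·(+1)^7 = -1.
v=13: a=13^1·(≡6), b=13^0·(≡11) mod 13; (6|13)=-1, (11|13)=-1; (−1)^{1·0·6}·(-1)^0·(-1)^1 = -1.
v=17: a=17^3·(≡2), b=17^1·(≡15) mod 17; (2|17)=+1, (15|17)=+1; (−1)^{3·1·8}·(+1)^1·(+1)^3 = +1.
v=2: v_2(a)=1, v_2(b)=1; units ≡ 1, 3 (mod 8); ε·ε+αω+βω = 0·1+1·1+1·0 ≡ 1  ⇒  (a,b)_2 = -1.
v=19: a=19^-4·(≡7), b=19^-2·(≡14) mod 19; (7|19)=+1, (14|19)=-1; (−1)^{-4·-2·9}·(+1)^-2·(-1)^-4 = +1.
v=11: a=11^1·(≡2), b=11^0·(≡6) mod 11; (2|11)=-1, (6|11)=-1; (−1)^{1·0·5}·(-1)^0·(-1)^1 = -1.
v=23: a=23^1·(≡4), b=23^0·(≡14) mod 23; (4|23)=+1, (14|23)=-1; (−1)^{1·0·11}·(+1)^0·(-1)^1 = -1.
v=5: a=5^-5·(≡3), b=5^-3·(≡3) mod 5; (3|5)=-1, (3|5)=-1; (−1)^{-5·-3·2}·(-1)^-3·(-1)^-5 = +1.
v=3: a=3^4·(≡1), b=3^2·(≡2) mod 3; (1|3)=+1, (2|3)=-1; (−1)^{4·2·1}·(+1)^2·(-1)^4 = +1.
v=∞: 3518605090 > 0 and 1190 > 0  ⇒  (a,b)_∞ = +1.
v=31: a=31^1·(≡12), b=31^0·(≡12) mod 31; (12|31)=-1, (12|31)=-1; (−1)^{1·0·15}·(-1)^0·(-1)^1 = -1.
v=29: a=29^1·(≡4), b=29^0·(≡7) mod 29; (4|29)=+1, (7|29)=+1; (−1)^{1·0·14}·(+1)^0·(+1)^1 = +1.
|Ram(3518605090, 1190)| = 6, even; anisotropic at {2, 7, 11, 13, 23, 31}.

[2, 7, 11, 13, 23, 31]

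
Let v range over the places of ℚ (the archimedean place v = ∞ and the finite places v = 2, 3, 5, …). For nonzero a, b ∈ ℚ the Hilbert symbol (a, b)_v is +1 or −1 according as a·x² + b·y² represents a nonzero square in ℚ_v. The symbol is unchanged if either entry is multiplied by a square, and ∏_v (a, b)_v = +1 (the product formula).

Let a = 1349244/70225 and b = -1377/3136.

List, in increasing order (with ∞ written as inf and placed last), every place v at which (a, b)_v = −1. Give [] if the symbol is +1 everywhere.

[2, 17]

Mod squares: a ≡ 39, b ≡ -17. Check v ∈ {∞, 2, 3, 5, 7, 13, 17, 31, 53}.
v=3: a=3^3·(≡1), b=3^4·(≡1) mod 3; (1|3)=+1, (1|3)=+1; (−1)^{3·4·1}·(+1)^4·(+1)^3 = +1.
v=5: a=5^-2·(≡1), b=5^0·(≡3) mod 5; (1|5)=+1, (3|5)=-1; (−1)^{-2·0·2}·(+1)^0·(-1)^-2 = +1.
v=2: v_2(a)=2, v_2(b)=-6; units ≡ 7, 7 (mod 8); ε·ε+αω+βω = 1·1+2·0+-6·0 ≡ 1  ⇒  (a,b)_2 = -1.
v=∞: 39 > 0 and -17 < 0  ⇒  (a,b)_∞ = +1.
v=7: a=7^0·(≡1), b=7^-2·(≡2) mod 7; (1|7)=+1, (2|7)=+1; (−1)^{0·-2·3}·(+1)^-2·(+1)^0 = +1.
v=17: a=17^0·(≡6), b=17^1·(≡9) mod 17; (6|17)=-1, (9|17)=+1; (−1)^{0·1·8}·(-1)^1·(+1)^0 = -1.
v=31: a=31^2·(≡4), b=31^0·(≡16) mod 31; (4|31)=+1, (16|31)=+1; (−1)^{2·0·15}·(+1)^0·(+1)^2 = +1.
v=53: a=53^-2·(≡20), b=53^0·(≡6) mod 53; (20|53)=-1, (6|53)=+1; (−1)^{-2·0·26}·(-1)^0·(+1)^-2 = +1.
v=13: a=13^1·(≡4), b=13^0·(≡9) mod 13; (4|13)=+1, (9|13)=+1; (−1)^{1·0·6}·(+1)^0·(+1)^1 = +1.
|Ram(39, -17)| = 2, even; anisotropic at {2, 17}.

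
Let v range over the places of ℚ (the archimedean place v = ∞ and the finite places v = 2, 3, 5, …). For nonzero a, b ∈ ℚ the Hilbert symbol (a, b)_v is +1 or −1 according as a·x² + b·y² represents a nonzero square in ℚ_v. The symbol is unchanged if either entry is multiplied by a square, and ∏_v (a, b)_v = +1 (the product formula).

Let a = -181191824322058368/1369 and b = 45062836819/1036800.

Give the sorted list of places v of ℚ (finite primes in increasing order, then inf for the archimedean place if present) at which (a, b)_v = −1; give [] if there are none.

[3, 17]

Mod squares: a ≡ -9282, b ≡ 182. Check v ∈ {∞, 2, 3, 5, 7, 11, 13, 17, 37}.
v=37: a=37^-2·(≡17), b=37^0·(≡1) mod 37; (17|37)=-1, (1|37)=+1; (−1)^{-2·0·18}·(-1)^0·(+1)^-2 = +1.
v=13: a=13^3·(≡3), b=13^1·(≡1) mod 13; (3|13)=+1, (1|13)=+1; (−1)^{3·1·6}·(+1)^1·(+1)^3 = +1.
v=7: a=7^5·(≡1), b=7^3·(≡3) mod 7; (1|7)=+1, (3|7)=-1; (−1)^{5·3·3}·(+1)^3·(-1)^5 = +1.
v=∞: -9282 < 0 and 182 > 0  ⇒  (a,b)_∞ = +1.
v=3: a=3^3·(≡2), b=3^-4·(≡2) mod 3; (2|3)=-1, (2|3)=-1; (−1)^{3·-4·1}·(-1)^-4·(-1)^3 = -1.
v=17: a=17^5·(≡2), b=17^4·(≡11) mod 17; (2|17)=+1, (11|17)=-1; (−1)^{5·4·8}·(+1)^4·(-1)^5 = -1.
v=11: a=11^0·(≡10), b=11^2·(≡6) mod 11; (10|11)=-1, (6|11)=-1; (−1)^{0·2·5}·(-1)^2·(-1)^0 = +1.
v=2: v_2(a)=7, v_2(b)=-9; units ≡ 7, 3 (mod 8); ε·ε+αω+βω = 1·1+7·1+-9·0 ≡ 0  ⇒  (a,b)_2 = +1.
v=5: a=5^0·(≡3), b=5^-2·(≡2) mod 5; (3|5)=-1, (2|5)=-1; (−1)^{0·-2·2}·(-1)^-2·(-1)^0 = +1.
Ram(-9282, 182) = {3, 17}; no ℚ_3-point on the conic.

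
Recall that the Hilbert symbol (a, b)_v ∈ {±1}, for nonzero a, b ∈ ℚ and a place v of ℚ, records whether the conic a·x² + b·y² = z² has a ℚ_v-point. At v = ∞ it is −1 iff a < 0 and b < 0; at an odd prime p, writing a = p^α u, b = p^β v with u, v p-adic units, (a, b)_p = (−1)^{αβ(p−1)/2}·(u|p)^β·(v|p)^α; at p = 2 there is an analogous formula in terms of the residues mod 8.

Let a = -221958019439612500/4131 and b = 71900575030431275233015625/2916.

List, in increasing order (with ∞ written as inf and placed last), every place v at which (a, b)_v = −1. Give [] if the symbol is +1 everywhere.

[3, 5, 11, 17, 19, 23]

Mod squares: a ≡ -53295, b ≡ 7337. Check v ∈ {∞, 2, 3, 5, 11, 13, 17, 19, 23, 29}.
v=3: a=3^-5·(≡1), b=3^-6·(≡2) mod 3; (1|3)=+1, (2|3)=-1; (−1)^{-5·-6·1}·(+1)^-6·(-1)^-5 = -1.
v=29: a=29^2·(≡25), b=29^3·(≡18) mod 29; (25|29)=+1, (18|29)=-1; (−1)^{2·3·14}·(+1)^3·(-1)^2 = +1.
v=2: v_2(a)=2, v_2(b)=-2; units ≡ 1, 1 (mod 8); ε·ε+αω+βω = 0·0+2·0+-2·0 ≡ 0  ⇒  (a,b)_2 = +1.
v=13: a=13^0·(≡6), b=13^2·(≡7) mod 13; (6|13)=-1, (7|13)=-1; (−1)^{0·2·6}·(-1)^2·(-1)^0 = +1.
v=5: a=5^5·(≡4), b=5^6·(≡3) mod 5; (4|5)=+1, (3|5)=-1; (−1)^{5·6·2}·(+1)^6·(-1)^5 = -1.
v=19: a=19^3·(≡5), b=19^4·(≡12) mod 19; (5|19)=+1, (12|19)=-1; (−1)^{3·4·9}·(+1)^4·(-1)^3 = -1.
v=17: a=17^-1·(≡6), b=17^0·(≡10) mod 17; (6|17)=-1, (10|17)=-1; (−1)^{-1·0·8}·(-1)^0·(-1)^-1 = -1.
v=∞: -53295 < 0 and 7337 > 0  ⇒  (a,b)_∞ = +1.
v=23: a=23^4·(≡5), b=23^5·(≡11) mod 23; (5|23)=-1, (11|23)=-1; (−1)^{4·5·11}·(-1)^5·(-1)^4 = -1.
v=11: a=11^1·(≡2), b=11^3·(≡6) mod 11; (2|11)=-1, (6|11)=-1; (−1)^{1·3·5}·(-1)^3·(-1)^1 = -1.
(-53295, 7337 / ℚ) ramifies at {3, 5, 11, 17, 19, 23}: a division algebra.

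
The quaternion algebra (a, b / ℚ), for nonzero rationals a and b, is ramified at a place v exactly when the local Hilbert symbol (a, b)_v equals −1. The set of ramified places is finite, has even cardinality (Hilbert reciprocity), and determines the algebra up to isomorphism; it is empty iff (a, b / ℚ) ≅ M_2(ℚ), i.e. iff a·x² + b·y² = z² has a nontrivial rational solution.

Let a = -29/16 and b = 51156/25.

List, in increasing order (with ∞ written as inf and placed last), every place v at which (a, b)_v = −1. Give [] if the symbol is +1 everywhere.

[]

Mod squares: a ≡ -29, b ≡ 29. Check v ∈ {∞, 2, 3, 5, 7, 29}.
v=7: a=7^0·(≡3), b=7^2·(≡2) mod 7; (3|7)=-1, (2|7)=+1; (−1)^{0·2·3}·(-1)^2·(+1)^0 = +1.
v=∞: -29 < 0 and 29 > 0  ⇒  (a,b)_∞ = +1.
v=3: a=3^0·(≡1), b=3^2·(≡2) mod 3; (1|3)=+1, (2|3)=-1; (−1)^{0·2·1}·(+1)^2·(-1)^0 = +1.
v=29: a=29^1·(≡9), b=29^1·(≡23) mod 29; (9|29)=+1, (23|29)=+1; (−1)^{1·1·14}·(+1)^1·(+1)^1 = +1.
v=5: a=5^0·(≡1), b=5^-2·(≡1) mod 5; (1|5)=+1, (1|5)=+1; (−1)^{0·-2·2}·(+1)^-2·(+1)^0 = +1.
v=2: v_2(a)=-4, v_2(b)=2; units ≡ 3, 5 (mod 8); ε·ε+αω+βω = 1·0+-4·1+2·1 ≡ 0  ⇒  (a,b)_2 = +1.
Every local symbol is +1, so the conic -29·x² + 29·y² = z² has ℚ_v-points for all v and hence a ℚ-point; (a, b / ℚ) ≅ M_2(ℚ).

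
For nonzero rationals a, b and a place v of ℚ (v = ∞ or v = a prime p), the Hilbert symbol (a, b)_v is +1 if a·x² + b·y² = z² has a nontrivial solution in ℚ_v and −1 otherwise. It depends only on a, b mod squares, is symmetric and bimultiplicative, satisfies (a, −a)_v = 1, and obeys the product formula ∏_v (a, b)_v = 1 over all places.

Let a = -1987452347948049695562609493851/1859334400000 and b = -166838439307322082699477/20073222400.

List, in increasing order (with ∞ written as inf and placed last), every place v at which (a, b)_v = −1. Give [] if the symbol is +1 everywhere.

(a, b) ≡ (-3746990, -37) mod (ℚ^×)²; places V = {2, 3, 5, 7, 11, 13, 19, 23, 31, 37, 41, 47, ∞}.
(a,b)_23: α=0, u≡1; β=-2, v≡6 (mod 23); (1|23)=+1, (6|23)=+1; sign (−1)^0·+1^-2·+1^0 = +1.
(a,b)_37: α=1, u≡11; β=3, v≡12 (mod 37); (11|37)=+1, (12|37)=+1; sign (−1)^0·+1^3·+1^1 = +1.
(a,b)_41: α=5, u≡20; β=4, v≡23 (mod 41); (20|41)=+1, (23|41)=+1; sign (−1)^0·+1^4·+1^5 = +1.
(a,b)_47: α=4, u≡20; β=2, v≡45 (mod 47); (20|47)=-1, (45|47)=-1; sign (−1)^0·-1^2·-1^4 = +1.
(a,b)_13: α=3, u≡6; β=2, v≡8 (mod 13); (6|13)=-1, (8|13)=-1; sign (−1)^0·-1^2·-1^3 = -1.
(a,b)_7: α=-4, u≡3; β=-2, v≡3 (mod 7); (3|7)=-1, (3|7)=-1; sign (−1)^0·-1^-2·-1^-4 = +1.
(a,b)_31: α=2, u≡6; β=2, v≡8 (mod 31); (6|31)=-1, (8|31)=+1; sign (−1)^0·-1^2·+1^2 = +1.
(a,b)_5: α=-5, u≡3; β=-2, v≡3 (mod 5); (3|5)=-1, (3|5)=-1; sign (−1)^0·-1^-2·-1^-5 = -1.
(a,b)_19: α=3, u≡10; β=2, v≡1 (mod 19); (10|19)=-1, (1|19)=+1; sign (−1)^0·-1^2·+1^3 = +1.
(a,b)_11: α=-2, u≡8; β=-2, v≡10 (mod 11); (8|11)=-1, (10|11)=-1; sign (−1)^0·-1^-2·-1^-2 = +1.
(a,b)_∞: sgn(-3746990)=−, sgn(-37)=−, so -1.
(a,b)_3: α=8, u≡1; β=2, v≡2 (mod 3); (1|3)=+1, (2|3)=-1; sign (−1)^0·+1^2·-1^8 = +1.
(a,b)_2: α=-11, β=-8; u≡1, v≡3 (mod 8); ε(u)ε(v)=0·1, αω(v)=-11·1, βω(u)=-8·0; sum ≡ 1  ⇒  -1.
|Ram(-3746990, -37)| = 4, even; anisotropic at {2, 5, 13, ∞}.

[2, 5, 13, inf]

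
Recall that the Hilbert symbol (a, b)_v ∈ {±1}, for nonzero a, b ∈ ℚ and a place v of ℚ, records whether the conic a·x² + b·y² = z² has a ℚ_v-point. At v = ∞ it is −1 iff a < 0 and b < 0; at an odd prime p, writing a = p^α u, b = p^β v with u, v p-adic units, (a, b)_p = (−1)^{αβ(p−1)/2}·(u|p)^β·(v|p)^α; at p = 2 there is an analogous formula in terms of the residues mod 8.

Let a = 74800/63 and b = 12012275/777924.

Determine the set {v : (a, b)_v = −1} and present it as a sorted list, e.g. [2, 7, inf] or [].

[11, 17]

(a, b) ≡ (1309, 11) mod (ℚ^×)²; places V = {2, 3, 5, 7, 11, 17, 19, ∞}.
(a,b)_19: α=0, u≡9; β=2, v≡9 (mod 19); (9|19)=+1, (9|19)=+1; sign (−1)^0·+1^2·+1^0 = +1.
(a,b)_2: α=4, β=-2; u≡5, v≡3 (mod 8); ε(u)ε(v)=0·1, αω(v)=4·1, βω(u)=-2·1; sum ≡ 0  ⇒  +1.
(a,b)_5: α=2, u≡4; β=2, v≡4 (mod 5); (4|5)=+1, (4|5)=+1; sign (−1)^0·+1^2·+1^2 = +1.
(a,b)_3: α=-2, u≡1; β=-4, v≡2 (mod 3); (1|3)=+1, (2|3)=-1; sign (−1)^0·+1^-4·-1^-2 = +1.
(a,b)_11: α=1, u≡3; β=3, v≡4 (mod 11); (3|11)=+1, (4|11)=+1; sign (−1)^1·+1^3·+1^1 = -1.
(a,b)_7: α=-1, u≡6; β=-4, v≡1 (mod 7); (6|7)=-1, (1|7)=+1; sign (−1)^0·-1^-4·+1^-1 = +1.
(a,b)_17: α=1, u≡4; β=0, v≡6 (mod 17); (4|17)=+1, (6|17)=-1; sign (−1)^0·+1^0·-1^1 = -1.
(a,b)_∞: sgn(1309)=+, sgn(11)=+, so +1.
(1309, 11 / ℚ) ramifies at {11, 17}: a division algebra.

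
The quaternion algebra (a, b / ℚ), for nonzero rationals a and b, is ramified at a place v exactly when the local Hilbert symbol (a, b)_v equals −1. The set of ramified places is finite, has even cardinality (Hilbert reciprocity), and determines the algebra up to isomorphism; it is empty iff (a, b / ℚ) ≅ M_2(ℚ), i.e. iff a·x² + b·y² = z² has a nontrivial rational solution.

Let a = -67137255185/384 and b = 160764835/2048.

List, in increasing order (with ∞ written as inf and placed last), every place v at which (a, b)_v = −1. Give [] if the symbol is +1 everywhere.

[3, 5, 11, 13, 23, 29]

Mod squares: a ≡ -48644310, b ≡ 54230. Check v ∈ {∞, 2, 3, 5, 7, 11, 13, 17, 23, 29}.
v=17: a=17^1·(≡6), b=17^1·(≡10) mod 17; (6|17)=-1, (10|17)=-1; (−1)^{1·1·8}·(-1)^1·(-1)^1 = +1.
v=13: a=13^3·(≡2), b=13^0·(≡7) mod 13; (2|13)=-1, (7|13)=-1; (−1)^{3·0·6}·(-1)^0·(-1)^3 = -1.
v=5: a=5^1·(≡2), b=5^1·(≡4) mod 5; (2|5)=-1, (4|5)=+1; (−1)^{1·1·2}·(-1)^1·(+1)^1 = -1.
v=7: a=7^2·(≡6), b=7^2·(≡2) mod 7; (6|7)=-1, (2|7)=+1; (−1)^{2·2·3}·(-1)^2·(+1)^2 = +1.
v=∞: -48644310 < 0 and 54230 > 0  ⇒  (a,b)_∞ = +1.
v=2: v_2(a)=-7, v_2(b)=-11; units ≡ 5, 3 (mod 8); ε·ε+αω+βω = 0·1+-7·1+-11·1 ≡ 0  ⇒  (a,b)_2 = +1.
v=23: a=23^1·(≡16), b=23^0·(≡10) mod 23; (16|23)=+1, (10|23)=-1; (−1)^{1·0·11}·(+1)^0·(-1)^1 = -1.
v=29: a=29^1·(≡1), b=29^1·(≡26) mod 29; (1|29)=+1, (26|29)=-1; (−1)^{1·1·14}·(+1)^1·(-1)^1 = -1.
v=11: a=11^1·(≡7), b=11^3·(≡8) mod 11; (7|11)=-1, (8|11)=-1; (−1)^{1·3·5}·(-1)^3·(-1)^1 = -1.
v=3: a=3^-1·(≡2), b=3^0·(≡2) mod 3; (2|3)=-1, (2|3)=-1; (−1)^{-1·0·1}·(-1)^0·(-1)^-1 = -1.
Ram(-48644310, 54230) = {3, 5, 11, 13, 23, 29}; no ℚ_3-point on the conic.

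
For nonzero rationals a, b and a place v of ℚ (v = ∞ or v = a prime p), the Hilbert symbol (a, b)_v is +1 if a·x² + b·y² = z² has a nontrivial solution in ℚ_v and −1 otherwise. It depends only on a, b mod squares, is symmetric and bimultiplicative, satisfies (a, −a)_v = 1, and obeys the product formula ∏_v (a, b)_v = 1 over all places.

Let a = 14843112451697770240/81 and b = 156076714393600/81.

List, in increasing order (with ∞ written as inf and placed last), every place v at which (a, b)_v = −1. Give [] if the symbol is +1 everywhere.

[11, 13]

(a, b) ≡ (7735, 154) mod (ℚ^×)²; places V = {2, 3, 5, 7, 11, 13, 17, ∞}.
(a,b)_3: α=-4, u≡1; β=-4, v≡1 (mod 3); (1|3)=+1, (1|3)=+1; sign (−1)^0·+1^-4·+1^-4 = +1.
(a,b)_2: α=8, β=15; u≡7, v≡5 (mod 8); ε(u)ε(v)=1·0, αω(v)=8·1, βω(u)=15·0; sum ≡ 0  ⇒  +1.
(a,b)_5: α=1, u≡3; β=2, v≡4 (mod 5); (3|5)=-1, (4|5)=+1; sign (−1)^0·-1^2·+1^1 = +1.
(a,b)_17: α=3, u≡15; β=0, v≡2 (mod 17); (15|17)=+1, (2|17)=+1; sign (−1)^0·+1^0·+1^3 = +1.
(a,b)_7: α=1, u≡6; β=1, v≡2 (mod 7); (6|7)=-1, (2|7)=+1; sign (−1)^1·-1^1·+1^1 = +1.
(a,b)_11: α=10, u≡10; β=5, v≡1 (mod 11); (10|11)=-1, (1|11)=+1; sign (−1)^0·-1^5·+1^10 = -1.
(a,b)_∞: sgn(7735)=+, sgn(154)=+, so +1.
(a,b)_13: α=1, u≡3; β=2, v≡8 (mod 13); (3|13)=+1, (8|13)=-1; sign (−1)^0·+1^2·-1^1 = -1.
|Ram(7735, 154)| = 2, even; anisotropic at {11, 13}.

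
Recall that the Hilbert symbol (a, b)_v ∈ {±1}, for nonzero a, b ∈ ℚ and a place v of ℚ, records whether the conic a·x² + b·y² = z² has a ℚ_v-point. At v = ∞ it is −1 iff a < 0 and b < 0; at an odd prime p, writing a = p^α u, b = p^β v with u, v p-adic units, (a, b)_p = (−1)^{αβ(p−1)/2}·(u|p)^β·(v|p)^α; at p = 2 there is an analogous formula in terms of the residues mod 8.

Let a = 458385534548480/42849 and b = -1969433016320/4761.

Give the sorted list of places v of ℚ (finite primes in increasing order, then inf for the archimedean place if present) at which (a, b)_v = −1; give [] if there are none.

[2, 7, 19, 37]

(a, b) ≡ (836570, -44030) mod (ℚ^×)²; places V = {2, 3, 5, 7, 11, 17, 19, 23, 37, ∞}.
(a,b)_11: α=2, u≡4; β=2, v≡3 (mod 11); (4|11)=+1, (3|11)=+1; sign (−1)^0·+1^2·+1^2 = +1.
(a,b)_2: α=9, β=11; u≡5, v≡1 (mod 8); ε(u)ε(v)=0·0, αω(v)=9·0, βω(u)=11·1; sum ≡ 1  ⇒  -1.
(a,b)_7: α=3, u≡5; β=1, v≡6 (mod 7); (5|7)=-1, (6|7)=-1; sign (−1)^1·-1^1·-1^3 = -1.
(a,b)_23: α=-2, u≡19; β=-2, v≡11 (mod 23); (19|23)=-1, (11|23)=-1; sign (−1)^0·-1^-2·-1^-2 = +1.
(a,b)_37: α=1, u≡21; β=1, v≡22 (mod 37); (21|37)=+1, (22|37)=-1; sign (−1)^0·+1^1·-1^1 = -1.
(a,b)_3: α=-4, u≡2; β=-2, v≡1 (mod 3); (2|3)=-1, (1|3)=+1; sign (−1)^0·-1^-2·+1^-4 = +1.
(a,b)_5: α=1, u≡4; β=1, v≡1 (mod 5); (4|5)=+1, (1|5)=+1; sign (−1)^0·+1^1·+1^1 = +1.
(a,b)_19: α=3, u≡11; β=2, v≡2 (mod 19); (11|19)=+1, (2|19)=-1; sign (−1)^0·+1^2·-1^3 = -1.
(a,b)_∞: sgn(836570)=+, sgn(-44030)=−, so +1.
(a,b)_17: α=1, u≡7; β=1, v≡12 (mod 17); (7|17)=-1, (12|17)=-1; sign (−1)^0·-1^1·-1^1 = +1.
Ram(836570, -44030) = {2, 7, 19, 37}; no ℚ_2-point on the conic.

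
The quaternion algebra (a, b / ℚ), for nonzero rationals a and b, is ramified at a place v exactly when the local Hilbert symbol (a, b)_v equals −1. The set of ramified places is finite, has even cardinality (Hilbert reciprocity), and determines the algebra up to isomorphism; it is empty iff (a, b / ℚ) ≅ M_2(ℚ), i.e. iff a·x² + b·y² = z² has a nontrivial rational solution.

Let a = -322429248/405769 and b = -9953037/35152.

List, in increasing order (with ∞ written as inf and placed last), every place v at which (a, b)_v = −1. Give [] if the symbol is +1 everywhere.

(a, b) ≡ (-37, -19721) mod (ℚ^×)²; places V = {2, 3, 7, 13, 37, 41, ∞}.
(a,b)_7: α=-4, u≡6; β=0, v≡5 (mod 7); (6|7)=-1, (5|7)=-1; sign (−1)^0·-1^0·-1^-4 = +1.
(a,b)_13: α=-2, u≡6; β=-3, v≡12 (mod 13); (6|13)=-1, (12|13)=+1; sign (−1)^0·-1^-3·+1^-2 = -1.
(a,b)_37: α=1, u≡36; β=1, v≡13 (mod 37); (36|37)=+1, (13|37)=-1; sign (−1)^0·+1^1·-1^1 = -1.
(a,b)_∞: sgn(-37)=−, sgn(-19721)=−, so -1.
(a,b)_41: α=2, u≡32; β=1, v≡3 (mod 41); (32|41)=+1, (3|41)=-1; sign (−1)^0·+1^1·-1^2 = +1.
(a,b)_2: α=6, β=-4; u≡3, v≡7 (mod 8); ε(u)ε(v)=1·1, αω(v)=6·0, βω(u)=-4·1; sum ≡ 1  ⇒  -1.
(a,b)_3: α=4, u≡2; β=8, v≡1 (mod 3); (2|3)=-1, (1|3)=+1; sign (−1)^0·-1^8·+1^4 = +1.
|Ram(-37, -19721)| = 4, even; anisotropic at {2, 13, 37, ∞}.

[2, 13, 37, inf]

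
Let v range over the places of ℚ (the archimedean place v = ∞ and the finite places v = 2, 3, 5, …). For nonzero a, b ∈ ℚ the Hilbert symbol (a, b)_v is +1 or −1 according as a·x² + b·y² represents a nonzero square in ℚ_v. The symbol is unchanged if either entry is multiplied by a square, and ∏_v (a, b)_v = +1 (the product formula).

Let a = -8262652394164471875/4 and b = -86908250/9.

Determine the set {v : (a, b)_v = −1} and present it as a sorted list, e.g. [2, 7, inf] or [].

[2, 11, 17, inf]

Mod squares: a ≡ -12155, b ≡ -170. Check v ∈ {∞, 2, 3, 5, 11, 13, 17}.
v=13: a=13^5·(≡4), b=13^2·(≡12) mod 13; (4|13)=+1, (12|13)=+1; (−1)^{5·2·6}·(+1)^2·(+1)^5 = +1.
v=2: v_2(a)=-2, v_2(b)=1; units ≡ 5, 3 (mod 8); ε·ε+αω+βω = 0·1+-2·1+1·1 ≡ 1  ⇒  (a,b)_2 = -1.
v=17: a=17^3·(≡2), b=17^1·(≡14) mod 17; (2|17)=+1, (14|17)=-1; (−1)^{3·1·8}·(+1)^1·(-1)^3 = -1.
v=5: a=5^5·(≡1), b=5^3·(≡1) mod 5; (1|5)=+1, (1|5)=+1; (−1)^{5·3·2}·(+1)^3·(+1)^5 = +1.
v=∞: -12155 < 0 and -170 < 0  ⇒  (a,b)_∞ = -1.
v=3: a=3^2·(≡1), b=3^-2·(≡1) mod 3; (1|3)=+1, (1|3)=+1; (−1)^{2·-2·1}·(+1)^-2·(+1)^2 = +1.
v=11: a=11^5·(≡2), b=11^2·(≡8) mod 11; (2|11)=-1, (8|11)=-1; (−1)^{5·2·5}·(-1)^2·(-1)^5 = -1.
Ram(-12155, -170) = {2, 11, 17, ∞}; no ℚ_2-point on the conic.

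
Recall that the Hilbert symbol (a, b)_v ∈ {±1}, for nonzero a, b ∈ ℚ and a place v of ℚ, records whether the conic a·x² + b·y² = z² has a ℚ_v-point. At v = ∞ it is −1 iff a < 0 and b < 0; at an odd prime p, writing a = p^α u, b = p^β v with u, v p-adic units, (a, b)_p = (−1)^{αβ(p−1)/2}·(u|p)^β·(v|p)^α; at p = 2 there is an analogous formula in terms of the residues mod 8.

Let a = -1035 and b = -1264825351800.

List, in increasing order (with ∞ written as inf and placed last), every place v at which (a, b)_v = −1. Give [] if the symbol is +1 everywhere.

[2, 5, 23, inf]

(a, b) ≡ (-115, -62) mod (ℚ^×)²; places V = {2, 3, 5, 23, 31, ∞}.
(a,b)_23: α=1, u≡1; β=4, v≡22 (mod 23); (1|23)=+1, (22|23)=-1; sign (−1)^0·+1^4·-1^1 = -1.
(a,b)_5: α=1, u≡3; β=2, v≡3 (mod 5); (3|5)=-1, (3|5)=-1; sign (−1)^0·-1^2·-1^1 = -1.
(a,b)_3: α=2, u≡2; β=6, v≡1 (mod 3); (2|3)=-1, (1|3)=+1; sign (−1)^0·-1^6·+1^2 = +1.
(a,b)_∞: sgn(-115)=−, sgn(-62)=−, so -1.
(a,b)_31: α=0, u≡19; β=1, v≡3 (mod 31); (19|31)=+1, (3|31)=-1; sign (−1)^0·+1^1·-1^0 = +1.
(a,b)_2: α=0, β=3; u≡5, v≡1 (mod 8); ε(u)ε(v)=0·0, αω(v)=0·0, βω(u)=3·1; sum ≡ 1  ⇒  -1.
|Ram(-115, -62)| = 4, even; anisotropic at {2, 5, 23, ∞}.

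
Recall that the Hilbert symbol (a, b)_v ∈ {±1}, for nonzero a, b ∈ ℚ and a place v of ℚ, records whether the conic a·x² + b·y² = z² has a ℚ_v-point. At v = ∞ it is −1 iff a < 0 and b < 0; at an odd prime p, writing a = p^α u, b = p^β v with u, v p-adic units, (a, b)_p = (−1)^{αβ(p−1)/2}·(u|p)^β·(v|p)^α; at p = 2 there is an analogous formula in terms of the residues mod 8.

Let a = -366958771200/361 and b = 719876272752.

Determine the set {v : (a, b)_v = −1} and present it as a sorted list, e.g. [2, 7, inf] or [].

(a, b) ≡ (-7, 197743) mod (ℚ^×)²; places V = {2, 3, 5, 7, 13, 19, 41, 53, ∞}.
(a,b)_19: α=-2, u≡3; β=0, v≡13 (mod 19); (3|19)=-1, (13|19)=-1; sign (−1)^0·-1^0·-1^-2 = +1.
(a,b)_53: α=2, u≡28; β=3, v≡27 (mod 53); (28|53)=+1, (27|53)=-1; sign (−1)^0·+1^3·-1^2 = +1.
(a,b)_41: α=0, u≡19; β=1, v≡38 (mod 41); (19|41)=-1, (38|41)=-1; sign (−1)^0·-1^1·-1^0 = -1.
(a,b)_2: α=10, β=4; u≡1, v≡7 (mod 8); ε(u)ε(v)=0·1, αω(v)=10·0, βω(u)=4·0; sum ≡ 0  ⇒  +1.
(a,b)_∞: sgn(-7)=−, sgn(197743)=+, so +1.
(a,b)_7: α=1, u≡3; β=1, v≡1 (mod 7); (3|7)=-1, (1|7)=+1; sign (−1)^1·-1^1·+1^1 = +1.
(a,b)_3: α=6, u≡2; β=4, v≡1 (mod 3); (2|3)=-1, (1|3)=+1; sign (−1)^0·-1^4·+1^6 = +1.
(a,b)_13: α=0, u≡7; β=1, v≡9 (mod 13); (7|13)=-1, (9|13)=+1; sign (−1)^0·-1^1·+1^0 = -1.
(a,b)_5: α=2, u≡2; β=0, v≡2 (mod 5); (2|5)=-1, (2|5)=-1; sign (−1)^0·-1^0·-1^2 = +1.
Ram(-7, 197743) = {13, 41}; no ℚ_13-point on the conic.

[13, 41]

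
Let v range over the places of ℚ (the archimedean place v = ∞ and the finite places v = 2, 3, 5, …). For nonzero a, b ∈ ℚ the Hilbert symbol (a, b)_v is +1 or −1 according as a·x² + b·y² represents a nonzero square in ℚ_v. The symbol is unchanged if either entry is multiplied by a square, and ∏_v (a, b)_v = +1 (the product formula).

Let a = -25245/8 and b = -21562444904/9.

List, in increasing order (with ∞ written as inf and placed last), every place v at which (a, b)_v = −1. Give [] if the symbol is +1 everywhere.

[2, 11, 13, inf]

Mod squares: a ≡ -5610, b ≡ -26. Check v ∈ {∞, 2, 3, 5, 7, 11, 13, 17}.
v=13: a=13^0·(≡5), b=13^1·(≡11) mod 13; (5|13)=-1, (11|13)=-1; (−1)^{0·1·6}·(-1)^1·(-1)^0 = -1.
v=7: a=7^0·(≡4), b=7^2·(≡4) mod 7; (4|7)=+1, (4|7)=+1; (−1)^{0·2·3}·(+1)^2·(+1)^0 = +1.
v=∞: -5610 < 0 and -26 < 0  ⇒  (a,b)_∞ = -1.
v=2: v_2(a)=-3, v_2(b)=3; units ≡ 3, 3 (mod 8); ε·ε+αω+βω = 1·1+-3·1+3·1 ≡ 1  ⇒  (a,b)_2 = -1.
v=17: a=17^1·(≡12), b=17^2·(≡15) mod 17; (12|17)=-1, (15|17)=+1; (−1)^{1·2·8}·(-1)^2·(+1)^1 = +1.
v=5: a=5^1·(≡2), b=5^0·(≡4) mod 5; (2|5)=-1, (4|5)=+1; (−1)^{1·0·2}·(-1)^0·(+1)^1 = +1.
v=11: a=11^1·(≡6), b=11^4·(≡10) mod 11; (6|11)=-1, (10|11)=-1; (−1)^{1·4·5}·(-1)^4·(-1)^1 = -1.
v=3: a=3^3·(≡2), b=3^-2·(≡1) mod 3; (2|3)=-1, (1|3)=+1; (−1)^{3·-2·1}·(-1)^-2·(+1)^3 = +1.
(-5610, -26 / ℚ) ramifies at {2, 11, 13, ∞}: a division algebra.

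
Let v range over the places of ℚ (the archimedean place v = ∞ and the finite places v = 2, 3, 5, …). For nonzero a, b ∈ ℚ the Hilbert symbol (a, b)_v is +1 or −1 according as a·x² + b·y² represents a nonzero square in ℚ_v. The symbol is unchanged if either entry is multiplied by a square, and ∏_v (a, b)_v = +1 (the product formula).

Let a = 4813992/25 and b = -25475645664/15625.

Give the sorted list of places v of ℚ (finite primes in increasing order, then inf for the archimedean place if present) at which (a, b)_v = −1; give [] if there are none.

Mod squares: a ≡ 14858, b ≡ -44574. Check v ∈ {∞, 2, 3, 5, 7, 17, 19, 23}.
v=19: a=19^1·(≡10), b=19^1·(≡12) mod 19; (10|19)=-1, (12|19)=-1; (−1)^{1·1·9}·(-1)^1·(-1)^1 = -1.
v=2: v_2(a)=3, v_2(b)=5; units ≡ 5, 1 (mod 8); ε·ε+αω+βω = 0·0+3·0+5·1 ≡ 1  ⇒  (a,b)_2 = -1.
v=17: a=17^1·(≡3), b=17^1·(≡8) mod 17; (3|17)=-1, (8|17)=+1; (−1)^{1·1·8}·(-1)^1·(+1)^1 = -1.
v=7: a=7^0·(≡2), b=7^2·(≡4) mod 7; (2|7)=+1, (4|7)=+1; (−1)^{0·2·3}·(+1)^2·(+1)^0 = +1.
v=3: a=3^4·(≡2), b=3^7·(≡1) mod 3; (2|3)=-1, (1|3)=+1; (−1)^{4·7·1}·(-1)^7·(+1)^4 = -1.
v=∞: 14858 > 0 and -44574 < 0  ⇒  (a,b)_∞ = +1.
v=5: a=5^-2·(≡2), b=5^-6·(≡1) mod 5; (2|5)=-1, (1|5)=+1; (−1)^{-2·-6·2}·(-1)^-6·(+1)^-2 = +1.
v=23: a=23^1·(≡2), b=23^1·(≡22) mod 23; (2|23)=+1, (22|23)=-1; (−1)^{1·1·11}·(+1)^1·(-1)^1 = +1.
|Ram(14858, -44574)| = 4, even; anisotropic at {2, 3, 17, 19}.

[2, 3, 17, 19]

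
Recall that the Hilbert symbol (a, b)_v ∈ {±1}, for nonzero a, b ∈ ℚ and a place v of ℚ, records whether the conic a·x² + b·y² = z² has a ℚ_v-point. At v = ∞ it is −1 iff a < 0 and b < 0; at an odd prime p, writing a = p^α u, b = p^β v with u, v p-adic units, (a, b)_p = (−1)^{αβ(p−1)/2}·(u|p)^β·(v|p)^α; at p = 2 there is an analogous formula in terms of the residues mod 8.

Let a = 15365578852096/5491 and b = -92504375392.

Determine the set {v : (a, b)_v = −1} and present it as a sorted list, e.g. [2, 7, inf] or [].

[2, 11]

(a, b) ≡ (6061, -22) mod (ℚ^×)²; places V = {2, 11, 13, 17, 19, 29, 43, ∞}.
(a,b)_11: α=3, u≡3; β=1, v≡9 (mod 11); (3|11)=+1, (9|11)=+1; sign (−1)^1·+1^1·+1^3 = -1.
(a,b)_43: α=2, u≡24; β=2, v≡17 (mod 43); (24|43)=+1, (17|43)=+1; sign (−1)^0·+1^2·+1^2 = +1.
(a,b)_∞: sgn(6061)=+, sgn(-22)=−, so +1.
(a,b)_19: α=-1, u≡10; β=0, v≡11 (mod 19); (10|19)=-1, (11|19)=+1; sign (−1)^0·-1^0·+1^-1 = +1.
(a,b)_2: α=8, β=5; u≡5, v≡5 (mod 8); ε(u)ε(v)=0·0, αω(v)=8·1, βω(u)=5·1; sum ≡ 1  ⇒  -1.
(a,b)_17: α=-2, u≡9; β=0, v≡7 (mod 17); (9|17)=+1, (7|17)=-1; sign (−1)^0·+1^0·-1^-2 = +1.
(a,b)_13: α=0, u≡1; β=2, v≡12 (mod 13); (1|13)=+1, (12|13)=+1; sign (−1)^0·+1^2·+1^0 = +1.
(a,b)_29: α=3, u≡4; β=2, v≡5 (mod 29); (4|29)=+1, (5|29)=+1; sign (−1)^0·+1^2·+1^3 = +1.
Ram(6061, -22) = {2, 11}; no ℚ_2-point on the conic.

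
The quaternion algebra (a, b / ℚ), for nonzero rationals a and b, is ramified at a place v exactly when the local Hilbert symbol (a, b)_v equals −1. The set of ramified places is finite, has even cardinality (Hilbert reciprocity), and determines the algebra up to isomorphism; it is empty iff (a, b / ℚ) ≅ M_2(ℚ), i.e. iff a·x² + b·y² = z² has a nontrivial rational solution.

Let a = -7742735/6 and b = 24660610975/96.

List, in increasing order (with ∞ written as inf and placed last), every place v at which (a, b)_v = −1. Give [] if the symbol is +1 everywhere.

[3, 11, 13, 17]

Mod squares: a ≡ -5610, b ≡ 14586. Check v ∈ {∞, 2, 3, 5, 7, 11, 13, 17}.
v=3: a=3^-1·(≡2), b=3^-1·(≡2) mod 3; (2|3)=-1, (2|3)=-1; (−1)^{-1·-1·1}·(-1)^-1·(-1)^-1 = -1.
v=∞: -5610 < 0 and 14586 > 0  ⇒  (a,b)_∞ = +1.
v=13: a=13^2·(≡6), b=13^3·(≡4) mod 13; (6|13)=-1, (4|13)=+1; (−1)^{2·3·6}·(-1)^3·(+1)^2 = -1.
v=11: a=11^1·(≡10), b=11^1·(≡10) mod 11; (10|11)=-1, (10|11)=-1; (−1)^{1·1·5}·(-1)^1·(-1)^1 = -1.
v=17: a=17^1·(≡10), b=17^1·(≡9) mod 17; (10|17)=-1, (9|17)=+1; (−1)^{1·1·8}·(-1)^1·(+1)^1 = -1.
v=2: v_2(a)=-1, v_2(b)=-5; units ≡ 3, 5 (mod 8); ε·ε+αω+βω = 1·0+-1·1+-5·1 ≡ 0  ⇒  (a,b)_2 = +1.
v=5: a=5^1·(≡3), b=5^2·(≡4) mod 5; (3|5)=-1, (4|5)=+1; (−1)^{1·2·2}·(-1)^2·(+1)^1 = +1.
v=7: a=7^2·(≡4), b=7^4·(≡3) mod 7; (4|7)=+1, (3|7)=-1; (−1)^{2·4·3}·(+1)^4·(-1)^2 = +1.
|Ram(-5610, 14586)| = 4, even; anisotropic at {3, 11, 13, 17}.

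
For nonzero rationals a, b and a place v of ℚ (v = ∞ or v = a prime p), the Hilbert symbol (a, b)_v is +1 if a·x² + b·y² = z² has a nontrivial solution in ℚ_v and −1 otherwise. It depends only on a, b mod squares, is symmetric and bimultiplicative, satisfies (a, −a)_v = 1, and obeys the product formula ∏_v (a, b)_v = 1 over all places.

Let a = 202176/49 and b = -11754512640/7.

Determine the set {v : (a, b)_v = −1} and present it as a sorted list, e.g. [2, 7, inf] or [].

[13, 17]

Mod squares: a ≡ 39, b ≡ -440895. Check v ∈ {∞, 2, 3, 5, 7, 13, 17, 19}.
v=19: a=19^0·(≡17), b=19^1·(≡14) mod 19; (17|19)=+1, (14|19)=-1; (−1)^{0·1·9}·(+1)^1·(-1)^0 = +1.
v=3: a=3^5·(≡1), b=3^7·(≡2) mod 3; (1|3)=+1, (2|3)=-1; (−1)^{5·7·1}·(+1)^7·(-1)^5 = +1.
v=5: a=5^0·(≡4), b=5^1·(≡1) mod 5; (4|5)=+1, (1|5)=+1; (−1)^{0·1·2}·(+1)^1·(+1)^0 = +1.
v=13: a=13^1·(≡3), b=13^1·(≡7) mod 13; (3|13)=+1, (7|13)=-1; (−1)^{1·1·6}·(+1)^1·(-1)^1 = -1.
v=∞: 39 > 0 and -440895 < 0  ⇒  (a,b)_∞ = +1.
v=2: v_2(a)=6, v_2(b)=8; units ≡ 7, 1 (mod 8); ε·ε+αω+βω = 1·0+6·0+8·0 ≡ 0  ⇒  (a,b)_2 = +1.
v=7: a=7^-2·(≡2), b=7^-1·(≡4) mod 7; (2|7)=+1, (4|7)=+1; (−1)^{-2·-1·3}·(+1)^-1·(+1)^-2 = +1.
v=17: a=17^0·(≡11), b=17^1·(≡7) mod 17; (11|17)=-1, (7|17)=-1; (−1)^{0·1·8}·(-1)^1·(-1)^0 = -1.
Ram(39, -440895) = {13, 17}; no ℚ_13-point on the conic.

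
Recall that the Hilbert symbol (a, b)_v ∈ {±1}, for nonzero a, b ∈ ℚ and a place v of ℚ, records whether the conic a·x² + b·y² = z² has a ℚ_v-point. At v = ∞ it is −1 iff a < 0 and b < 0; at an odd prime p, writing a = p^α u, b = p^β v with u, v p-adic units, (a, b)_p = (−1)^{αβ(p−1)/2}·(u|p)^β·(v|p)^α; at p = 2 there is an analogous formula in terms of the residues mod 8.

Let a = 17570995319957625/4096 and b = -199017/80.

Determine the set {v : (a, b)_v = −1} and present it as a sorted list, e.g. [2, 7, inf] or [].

[5, 7]

(a, b) ≡ (105, -1365) mod (ℚ^×)²; places V = {2, 3, 5, 7, 13, ∞}.
(a,b)_3: α=15, u≡2; β=7, v≡1 (mod 3); (2|3)=-1, (1|3)=+1; sign (−1)^1·-1^7·+1^15 = +1.
(a,b)_5: α=3, u≡1; β=-1, v≡3 (mod 5); (1|5)=+1, (3|5)=-1; sign (−1)^0·+1^-1·-1^3 = -1.
(a,b)_2: α=-12, β=-4; u≡1, v≡3 (mod 8); ε(u)ε(v)=0·1, αω(v)=-12·1, βω(u)=-4·0; sum ≡ 0  ⇒  +1.
(a,b)_7: α=3, u≡1; β=1, v≡1 (mod 7); (1|7)=+1, (1|7)=+1; sign (−1)^1·+1^1·+1^3 = -1.
(a,b)_∞: sgn(105)=+, sgn(-1365)=−, so +1.
(a,b)_13: α=4, u≡1; β=1, v≡9 (mod 13); (1|13)=+1, (9|13)=+1; sign (−1)^0·+1^1·+1^4 = +1.
Ram(105, -1365) = {5, 7}; no ℚ_5-point on the conic.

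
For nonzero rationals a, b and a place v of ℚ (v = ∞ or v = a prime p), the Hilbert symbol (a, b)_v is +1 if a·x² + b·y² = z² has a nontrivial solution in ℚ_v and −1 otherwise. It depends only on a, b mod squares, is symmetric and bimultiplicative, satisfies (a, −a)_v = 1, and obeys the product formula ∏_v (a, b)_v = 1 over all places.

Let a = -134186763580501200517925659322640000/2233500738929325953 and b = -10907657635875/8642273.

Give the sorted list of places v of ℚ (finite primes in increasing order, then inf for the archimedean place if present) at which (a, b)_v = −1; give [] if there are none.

Mod squares: a ≡ -32538, b ≡ -7402395. Check v ∈ {∞, 2, 3, 5, 7, 11, 13, 17, 23, 29, 31}.
v=3: a=3^11·(≡2), b=3^1·(≡2) mod 3; (2|3)=-1, (2|3)=-1; (−1)^{11·1·1}·(-1)^1·(-1)^11 = -1.
v=29: a=29^3·(≡13), b=29^1·(≡26) mod 29; (13|29)=+1, (26|29)=-1; (−1)^{3·1·14}·(+1)^1·(-1)^3 = -1.
v=17: a=17^-1·(≡11), b=17^-1·(≡11) mod 17; (11|17)=-1, (11|17)=-1; (−1)^{-1·-1·8}·(-1)^-1·(-1)^-1 = +1.
v=∞: -32538 < 0 and -7402395 < 0  ⇒  (a,b)_∞ = -1.
v=5: a=5^4·(≡2), b=5^3·(≡1) mod 5; (2|5)=-1, (1|5)=+1; (−1)^{4·3·2}·(-1)^3·(+1)^4 = -1.
v=31: a=31^-6·(≡17), b=31^-2·(≡1) mod 31; (17|31)=-1, (1|31)=+1; (−1)^{-6·-2·15}·(-1)^-2·(+1)^-6 = +1.
v=2: v_2(a)=7, v_2(b)=0; units ≡ 3, 5 (mod 8); ε·ε+αω+βω = 1·0+7·1+0·1 ≡ 1  ⇒  (a,b)_2 = -1.
v=13: a=13^4·(≡9), b=13^3·(≡11) mod 13; (9|13)=+1, (11|13)=-1; (−1)^{4·3·6}·(+1)^3·(-1)^4 = +1.
v=7: a=7^8·(≡5), b=7^3·(≡6) mod 7; (5|7)=-1, (6|7)=-1; (−1)^{8·3·3}·(-1)^3·(-1)^8 = -1.
v=23: a=23^-6·(≡14), b=23^-2·(≡5) mod 23; (14|23)=-1, (5|23)=-1; (−1)^{-6·-2·11}·(-1)^-2·(-1)^-6 = +1.
v=11: a=11^9·(≡4), b=11^3·(≡10) mod 11; (4|11)=+1, (10|11)=-1; (−1)^{9·3·5}·(+1)^3·(-1)^9 = +1.
|Ram(-32538, -7402395)| = 6, even; anisotropic at {2, 3, 5, 7, 29, ∞}.

[2, 3, 5, 7, 29, inf]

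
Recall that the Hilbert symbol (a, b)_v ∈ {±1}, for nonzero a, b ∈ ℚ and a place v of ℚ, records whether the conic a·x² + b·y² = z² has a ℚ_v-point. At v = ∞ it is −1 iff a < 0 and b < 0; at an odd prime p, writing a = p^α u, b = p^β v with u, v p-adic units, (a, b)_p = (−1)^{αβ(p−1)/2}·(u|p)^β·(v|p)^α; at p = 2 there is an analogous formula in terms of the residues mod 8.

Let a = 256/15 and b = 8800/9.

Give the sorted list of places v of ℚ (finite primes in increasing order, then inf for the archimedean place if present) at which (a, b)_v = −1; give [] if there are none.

(a, b) ≡ (15, 22) mod (ℚ^×)²; places V = {2, 3, 5, 11, ∞}.
(a,b)_∞: sgn(15)=+, sgn(22)=+, so +1.
(a,b)_2: α=8, β=5; u≡7, v≡3 (mod 8); ε(u)ε(v)=1·1, αω(v)=8·1, βω(u)=5·0; sum ≡ 1  ⇒  -1.
(a,b)_11: α=0, u≡9; β=1, v≡7 (mod 11); (9|11)=+1, (7|11)=-1; sign (−1)^0·+1^1·-1^0 = +1.
(a,b)_3: α=-1, u≡2; β=-2, v≡1 (mod 3); (2|3)=-1, (1|3)=+1; sign (−1)^0·-1^-2·+1^-1 = +1.
(a,b)_5: α=-1, u≡2; β=2, v≡3 (mod 5); (2|5)=-1, (3|5)=-1; sign (−1)^0·-1^2·-1^-1 = -1.
|Ram(15, 22)| = 2, even; anisotropic at {2, 5}.

[2, 5]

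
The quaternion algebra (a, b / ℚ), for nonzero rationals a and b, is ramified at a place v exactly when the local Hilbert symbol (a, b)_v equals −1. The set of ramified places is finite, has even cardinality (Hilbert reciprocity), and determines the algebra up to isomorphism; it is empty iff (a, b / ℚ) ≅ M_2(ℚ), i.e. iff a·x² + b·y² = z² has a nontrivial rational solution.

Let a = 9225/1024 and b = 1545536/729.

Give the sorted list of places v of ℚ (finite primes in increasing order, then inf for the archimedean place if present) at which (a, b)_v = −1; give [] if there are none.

[19, 41]

(a, b) ≡ (41, 24149) mod (ℚ^×)²; places V = {2, 3, 5, 19, 31, 41, ∞}.
(a,b)_2: α=-10, β=6; u≡1, v≡5 (mod 8); ε(u)ε(v)=0·0, αω(v)=-10·1, βω(u)=6·0; sum ≡ 0  ⇒  +1.
(a,b)_3: α=2, u≡2; β=-6, v≡2 (mod 3); (2|3)=-1, (2|3)=-1; sign (−1)^0·-1^-6·-1^2 = +1.
(a,b)_5: α=2, u≡1; β=0, v≡4 (mod 5); (1|5)=+1, (4|5)=+1; sign (−1)^0·+1^0·+1^2 = +1.
(a,b)_41: α=1, u≡21; β=1, v≡30 (mod 41); (21|41)=+1, (30|41)=-1; sign (−1)^0·+1^1·-1^1 = -1.
(a,b)_∞: sgn(41)=+, sgn(24149)=+, so +1.
(a,b)_31: α=0, u≡18; β=1, v≡16 (mod 31); (18|31)=+1, (16|31)=+1; sign (−1)^0·+1^1·+1^0 = +1.
(a,b)_19: α=0, u≡14; β=1, v≡17 (mod 19); (14|19)=-1, (17|19)=+1; sign (−1)^0·-1^1·+1^0 = -1.
(41, 24149 / ℚ) ramifies at {19, 41}: a division algebra.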